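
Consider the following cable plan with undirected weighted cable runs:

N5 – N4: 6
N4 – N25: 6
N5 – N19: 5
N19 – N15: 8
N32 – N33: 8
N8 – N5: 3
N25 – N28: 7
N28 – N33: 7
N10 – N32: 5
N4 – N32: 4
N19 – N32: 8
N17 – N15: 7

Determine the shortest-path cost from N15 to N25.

Enumerating some paths:
N15 → N19 → N5 → N4 → N25: 8+5+6+6 = 25
N15 → N19 → N32 → N4 → N25: 8+8+4+6 = 26
Cheapest is N15 → N19 → N5 → N4 → N25 at 25.

25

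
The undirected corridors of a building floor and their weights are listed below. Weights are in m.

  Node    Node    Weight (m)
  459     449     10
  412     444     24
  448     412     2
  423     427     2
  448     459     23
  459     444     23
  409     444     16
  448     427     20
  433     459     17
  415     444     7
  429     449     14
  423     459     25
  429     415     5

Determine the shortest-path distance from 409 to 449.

Enumerating some paths:
409 → 444 → 459 → 449: 16+23+10 = 49
409 → 444 → 415 → 429 → 449: 16+7+5+14 = 42
The minimum is 42 m via 409 → 444 → 415 → 429 → 449.

42 m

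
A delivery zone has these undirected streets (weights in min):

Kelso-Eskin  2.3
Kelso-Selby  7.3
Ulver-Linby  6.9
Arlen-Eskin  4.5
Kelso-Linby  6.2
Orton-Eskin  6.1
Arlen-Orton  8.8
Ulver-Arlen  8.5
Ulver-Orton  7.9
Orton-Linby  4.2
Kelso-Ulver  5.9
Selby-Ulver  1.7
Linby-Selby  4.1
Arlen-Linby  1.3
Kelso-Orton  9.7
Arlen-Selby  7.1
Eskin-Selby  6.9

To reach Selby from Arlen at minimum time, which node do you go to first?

Linby

Enumerating some paths:
Arlen → Linby → Ulver → Selby: 1.3+6.9+1.7 = 9.9
Arlen → Selby: 7.1 = 7.1
Arlen → Linby → Selby: 1.3+4.1 = 5.4
Arlen → Ulver → Selby: 8.5+1.7 = 10.2
The minimum is 5.4 min via Arlen → Linby → Selby.
So from Arlen the first move is to Linby.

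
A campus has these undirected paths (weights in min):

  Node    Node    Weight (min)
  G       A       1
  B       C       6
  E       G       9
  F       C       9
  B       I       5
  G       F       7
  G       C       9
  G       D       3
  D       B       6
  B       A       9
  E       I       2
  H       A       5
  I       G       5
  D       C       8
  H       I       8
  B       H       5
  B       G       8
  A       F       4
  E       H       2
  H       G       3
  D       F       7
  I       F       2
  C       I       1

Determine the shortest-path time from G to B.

8 min

Candidate routes:
G → D → B: 3+6 = 9
G → I → B: 5+5 = 10
G → B: 8 = 8
The minimum is 8 min via G → B.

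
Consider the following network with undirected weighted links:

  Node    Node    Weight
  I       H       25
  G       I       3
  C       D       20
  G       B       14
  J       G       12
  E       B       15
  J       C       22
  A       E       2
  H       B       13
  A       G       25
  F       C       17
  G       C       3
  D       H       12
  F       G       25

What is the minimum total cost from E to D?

40

Running Dijkstra from E:
E: 0
A: 2  (via E)
B: 15  (via E)
G: 27  (via A)
H: 28  (via B)
C: 30  (via G)
I: 30  (via G)
J: 39  (via G)
D: 40  (via H)
Shortest route: E → B → H → D = 40.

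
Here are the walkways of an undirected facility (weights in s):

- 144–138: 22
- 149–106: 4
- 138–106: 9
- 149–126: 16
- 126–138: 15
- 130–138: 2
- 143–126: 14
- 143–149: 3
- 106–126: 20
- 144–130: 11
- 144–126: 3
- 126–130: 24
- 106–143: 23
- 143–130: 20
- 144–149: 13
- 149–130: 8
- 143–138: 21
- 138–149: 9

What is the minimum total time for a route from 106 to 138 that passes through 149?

13 s

Best 106 to 149: 106 → 149 costing 4
Shortest 149→138: 149 → 138 = 9
Total via 149: 4 + 9 = 13 s.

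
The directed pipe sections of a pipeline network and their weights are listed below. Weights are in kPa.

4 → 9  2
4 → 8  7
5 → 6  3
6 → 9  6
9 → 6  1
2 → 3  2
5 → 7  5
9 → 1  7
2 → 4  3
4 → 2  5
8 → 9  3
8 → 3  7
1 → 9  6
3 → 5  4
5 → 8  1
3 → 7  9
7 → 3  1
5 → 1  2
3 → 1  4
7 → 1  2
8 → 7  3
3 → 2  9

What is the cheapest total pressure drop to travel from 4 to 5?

11 kPa

Shortest distances from 4:
4: 0
9: 2  (via 4)
6: 3  (via 9)
2: 5  (via 4)
3: 7  (via 2)
8: 7  (via 4)
1: 9  (via 9)
7: 10  (via 8)
5: 11  (via 3)
Shortest route: 4–2–3–5 = 11 kPa.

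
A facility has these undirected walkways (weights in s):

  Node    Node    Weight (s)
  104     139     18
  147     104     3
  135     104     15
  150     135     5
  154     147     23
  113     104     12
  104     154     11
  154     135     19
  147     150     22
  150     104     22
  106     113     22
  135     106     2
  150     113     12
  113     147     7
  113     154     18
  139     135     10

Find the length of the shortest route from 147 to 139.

Shortest distances from 147:
147: 0
104: 3  (via 147)
113: 7  (via 147)
154: 14  (via 104)
135: 18  (via 104)
150: 19  (via 113)
106: 20  (via 135)
139: 21  (via 104)
Shortest route: 147 → 104 → 139 = 21 s.

21 s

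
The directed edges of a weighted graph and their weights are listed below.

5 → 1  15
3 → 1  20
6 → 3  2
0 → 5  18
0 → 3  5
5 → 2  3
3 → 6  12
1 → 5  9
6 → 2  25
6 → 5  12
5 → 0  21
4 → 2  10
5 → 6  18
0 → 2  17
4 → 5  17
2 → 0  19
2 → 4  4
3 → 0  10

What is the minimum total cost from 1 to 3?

29

Running Dijkstra from 1:
1: 0
5: 9  (via 1)
2: 12  (via 5)
4: 16  (via 2)
6: 27  (via 5)
3: 29  (via 6)
Shortest route: 1 → 5 → 6 → 3 = 29.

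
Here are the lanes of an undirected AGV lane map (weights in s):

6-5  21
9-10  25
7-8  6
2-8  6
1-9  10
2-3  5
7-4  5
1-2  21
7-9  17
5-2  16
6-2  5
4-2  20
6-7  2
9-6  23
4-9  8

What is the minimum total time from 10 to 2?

Settle nodes by increasing distance from 10:
10: 0
9: 25  (via 10)
4: 33  (via 9)
1: 35  (via 9)
7: 38  (via 4)
6: 40  (via 7)
8: 44  (via 7)
2: 45  (via 6)
Shortest route: 10 → 9 → 4 → 7 → 6 → 2 = 45 s.

45 s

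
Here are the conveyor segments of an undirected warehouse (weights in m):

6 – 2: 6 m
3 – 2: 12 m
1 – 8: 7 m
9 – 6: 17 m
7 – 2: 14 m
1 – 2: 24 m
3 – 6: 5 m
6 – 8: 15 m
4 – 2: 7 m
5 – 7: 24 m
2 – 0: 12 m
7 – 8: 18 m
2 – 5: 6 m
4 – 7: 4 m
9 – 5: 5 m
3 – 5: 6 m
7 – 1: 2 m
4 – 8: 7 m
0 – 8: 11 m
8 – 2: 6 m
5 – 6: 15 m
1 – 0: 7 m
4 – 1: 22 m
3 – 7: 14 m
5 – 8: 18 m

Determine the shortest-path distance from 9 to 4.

Running Dijkstra from 9:
9: 0
5: 5  (via 9)
2: 11  (via 5)
3: 11  (via 5)
6: 16  (via 3)
8: 17  (via 2)
4: 18  (via 2)
Shortest route: 9–5–2–4 = 18 m.

18 m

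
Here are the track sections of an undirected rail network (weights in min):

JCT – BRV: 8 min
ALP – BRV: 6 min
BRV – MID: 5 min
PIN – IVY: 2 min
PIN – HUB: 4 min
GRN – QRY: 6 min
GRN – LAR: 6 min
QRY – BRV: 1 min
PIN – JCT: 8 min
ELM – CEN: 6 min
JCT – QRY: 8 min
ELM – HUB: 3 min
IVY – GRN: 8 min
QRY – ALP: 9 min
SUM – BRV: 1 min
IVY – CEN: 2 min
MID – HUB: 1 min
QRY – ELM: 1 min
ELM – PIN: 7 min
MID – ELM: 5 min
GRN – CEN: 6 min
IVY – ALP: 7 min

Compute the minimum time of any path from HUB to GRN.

10 min

Settle nodes by increasing distance from HUB:
HUB: 0
MID: 1  (via HUB)
ELM: 3  (via HUB)
PIN: 4  (via HUB)
QRY: 4  (via ELM)
BRV: 5  (via QRY)
IVY: 6  (via PIN)
SUM: 6  (via BRV)
CEN: 8  (via IVY)
GRN: 10  (via QRY)
Shortest route: HUB → ELM → QRY → GRN = 10 min.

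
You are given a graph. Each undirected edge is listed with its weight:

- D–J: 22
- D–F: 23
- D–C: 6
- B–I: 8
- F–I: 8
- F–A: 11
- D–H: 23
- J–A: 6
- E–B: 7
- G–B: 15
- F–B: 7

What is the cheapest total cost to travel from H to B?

Enumerating some paths:
H–D–F–B: 23+23+7 = 53
H–D–F–I–B: 23+23+8+8 = 62
H–D–J–A–F–B: 23+22+6+11+7 = 69
H–D–J–A–F–I–B: 23+22+6+11+8+8 = 78
Cheapest is H–D–F–B at 53.

53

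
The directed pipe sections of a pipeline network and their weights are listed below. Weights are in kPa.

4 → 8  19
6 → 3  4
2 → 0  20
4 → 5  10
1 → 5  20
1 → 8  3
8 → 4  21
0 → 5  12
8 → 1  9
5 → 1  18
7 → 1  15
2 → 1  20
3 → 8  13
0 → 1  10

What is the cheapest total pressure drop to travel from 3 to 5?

Shortest distances from 3:
3: 0
8: 13  (via 3)
1: 22  (via 8)
4: 34  (via 8)
5: 42  (via 1)
Shortest route: 3 → 8 → 1 → 5 = 42 kPa.

42 kPa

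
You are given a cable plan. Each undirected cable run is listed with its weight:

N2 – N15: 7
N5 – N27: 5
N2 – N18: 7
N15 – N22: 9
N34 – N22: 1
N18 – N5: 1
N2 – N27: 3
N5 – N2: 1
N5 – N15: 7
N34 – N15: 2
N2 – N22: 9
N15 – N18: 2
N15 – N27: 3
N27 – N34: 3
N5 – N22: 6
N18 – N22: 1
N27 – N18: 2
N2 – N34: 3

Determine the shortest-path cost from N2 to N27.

3

Candidate routes:
N2 - N5 - N18 - N27: 1+1+2 = 4
N2 - N5 - N27: 1+5 = 6
N2 - N34 - N27: 3+3 = 6
N2 - N27: 3 = 3
Cheapest is N2 - N27 at 3.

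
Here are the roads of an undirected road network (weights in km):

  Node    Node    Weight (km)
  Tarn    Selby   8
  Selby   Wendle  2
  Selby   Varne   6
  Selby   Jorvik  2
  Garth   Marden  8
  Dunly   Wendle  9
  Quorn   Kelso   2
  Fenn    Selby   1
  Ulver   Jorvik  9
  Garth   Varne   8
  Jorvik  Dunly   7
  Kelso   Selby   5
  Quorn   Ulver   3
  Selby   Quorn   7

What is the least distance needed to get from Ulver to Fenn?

Enumerating some paths:
Ulver → Jorvik → Selby → Fenn: 9+2+1 = 12
Ulver → Quorn → Selby → Fenn: 3+7+1 = 11
The minimum is 11 km via Ulver → Quorn → Selby → Fenn.

11 km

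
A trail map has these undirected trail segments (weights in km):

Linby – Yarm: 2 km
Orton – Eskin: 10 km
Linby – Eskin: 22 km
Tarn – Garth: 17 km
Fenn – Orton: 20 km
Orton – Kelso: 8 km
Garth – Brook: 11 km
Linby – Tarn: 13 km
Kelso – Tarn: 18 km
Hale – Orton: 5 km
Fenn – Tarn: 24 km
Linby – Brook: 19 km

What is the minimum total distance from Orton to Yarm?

34 km

Compare a few routes:
Orton - Fenn - Tarn - Linby - Yarm: 20+24+13+2 = 59
Orton - Kelso - Tarn - Linby - Yarm: 8+18+13+2 = 41
Orton - Eskin - Linby - Yarm: 10+22+2 = 34
Cheapest is Orton - Eskin - Linby - Yarm at 34 km.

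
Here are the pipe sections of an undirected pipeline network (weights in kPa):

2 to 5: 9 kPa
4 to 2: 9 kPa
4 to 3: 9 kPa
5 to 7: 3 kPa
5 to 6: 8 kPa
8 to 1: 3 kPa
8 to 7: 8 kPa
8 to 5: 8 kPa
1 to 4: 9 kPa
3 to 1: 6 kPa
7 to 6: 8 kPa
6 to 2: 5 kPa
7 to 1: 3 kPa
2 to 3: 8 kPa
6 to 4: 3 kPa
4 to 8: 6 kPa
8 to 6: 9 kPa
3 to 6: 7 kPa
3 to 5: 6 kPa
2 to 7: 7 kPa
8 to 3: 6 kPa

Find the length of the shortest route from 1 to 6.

Candidate routes:
1–8–4–6: 3+6+3 = 12
1–8–6: 3+9 = 12
1–7–6: 3+8 = 11
Cheapest is 1–7–6 at 11 kPa.

11 kPa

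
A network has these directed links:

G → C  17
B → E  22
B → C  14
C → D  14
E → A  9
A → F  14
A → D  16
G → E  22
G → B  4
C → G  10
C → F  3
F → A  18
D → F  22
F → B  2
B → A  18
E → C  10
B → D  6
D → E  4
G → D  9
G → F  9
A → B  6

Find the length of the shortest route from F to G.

Running Dijkstra from F:
F: 0
B: 2  (via F)
D: 8  (via B)
E: 12  (via D)
C: 16  (via B)
A: 18  (via F)
G: 26  (via C)
Shortest route: F–B–C–G = 26.

26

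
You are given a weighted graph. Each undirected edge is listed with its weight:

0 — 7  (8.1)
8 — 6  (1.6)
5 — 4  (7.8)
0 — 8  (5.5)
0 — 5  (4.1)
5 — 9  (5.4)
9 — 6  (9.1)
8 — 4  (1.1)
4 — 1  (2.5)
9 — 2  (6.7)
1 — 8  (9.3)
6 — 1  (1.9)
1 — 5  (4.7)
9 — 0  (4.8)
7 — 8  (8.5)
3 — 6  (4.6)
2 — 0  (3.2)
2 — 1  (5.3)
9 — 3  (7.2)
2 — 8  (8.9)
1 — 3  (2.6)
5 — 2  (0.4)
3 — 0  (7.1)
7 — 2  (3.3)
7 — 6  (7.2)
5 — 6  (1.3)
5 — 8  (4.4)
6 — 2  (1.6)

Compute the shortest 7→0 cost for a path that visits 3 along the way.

Shortest 7→3: 7 → 2 → 6 → 1 → 3 = 9.4
Best 3 to 0: 3 → 0 costing 7.1
Total via 3: 9.4 + 7.1 = 16.5.

16.5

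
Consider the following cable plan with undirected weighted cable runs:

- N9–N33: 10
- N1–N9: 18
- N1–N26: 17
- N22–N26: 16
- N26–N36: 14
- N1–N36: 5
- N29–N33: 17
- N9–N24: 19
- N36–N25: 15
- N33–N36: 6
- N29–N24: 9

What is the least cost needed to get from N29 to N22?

Compare a few routes:
N29 → N33 → N36 → N26 → N22: 17+6+14+16 = 53
N29 → N33 → N36 → N1 → N26 → N22: 17+6+5+17+16 = 61
The minimum is 53 via N29 → N33 → N36 → N26 → N22.

53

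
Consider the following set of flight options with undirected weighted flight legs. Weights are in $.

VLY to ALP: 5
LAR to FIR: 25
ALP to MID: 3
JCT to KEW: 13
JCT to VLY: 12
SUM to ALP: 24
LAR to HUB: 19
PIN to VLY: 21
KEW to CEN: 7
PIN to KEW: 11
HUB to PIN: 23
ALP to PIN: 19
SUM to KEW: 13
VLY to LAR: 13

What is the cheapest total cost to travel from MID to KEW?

Compare a few routes:
MID → ALP → VLY → PIN → KEW: 3+5+21+11 = 40
MID → ALP → SUM → KEW: 3+24+13 = 40
MID → ALP → VLY → JCT → KEW: 3+5+12+13 = 33
The minimum is $33 via MID → ALP → VLY → JCT → KEW.

$33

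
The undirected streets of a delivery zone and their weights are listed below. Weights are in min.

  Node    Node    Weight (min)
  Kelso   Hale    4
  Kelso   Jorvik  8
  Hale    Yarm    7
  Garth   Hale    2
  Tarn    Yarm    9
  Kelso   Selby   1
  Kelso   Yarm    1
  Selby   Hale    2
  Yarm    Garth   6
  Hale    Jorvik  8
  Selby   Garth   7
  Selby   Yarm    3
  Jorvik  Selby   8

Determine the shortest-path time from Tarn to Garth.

Compare a few routes:
Tarn → Yarm → Garth: 9+6 = 15
Tarn → Yarm → Kelso → Hale → Garth: 9+1+4+2 = 16
Cheapest is Tarn → Yarm → Garth at 15 min.

15 min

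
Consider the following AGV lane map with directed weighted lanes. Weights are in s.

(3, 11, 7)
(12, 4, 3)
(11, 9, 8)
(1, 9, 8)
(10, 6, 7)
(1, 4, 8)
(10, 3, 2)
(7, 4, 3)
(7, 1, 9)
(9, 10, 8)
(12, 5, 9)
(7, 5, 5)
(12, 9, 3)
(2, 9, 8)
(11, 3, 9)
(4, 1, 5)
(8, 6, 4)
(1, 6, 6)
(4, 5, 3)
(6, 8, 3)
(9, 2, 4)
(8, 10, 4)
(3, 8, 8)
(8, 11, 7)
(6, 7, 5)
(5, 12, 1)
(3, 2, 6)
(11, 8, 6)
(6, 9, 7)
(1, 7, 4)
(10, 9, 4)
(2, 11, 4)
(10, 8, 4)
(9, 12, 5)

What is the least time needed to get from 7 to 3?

Running Dijkstra from 7:
7: 0
4: 3  (via 7)
5: 5  (via 7)
12: 6  (via 5)
1: 8  (via 4)
9: 9  (via 12)
2: 13  (via 9)
6: 14  (via 1)
8: 17  (via 6)
10: 17  (via 9)
11: 17  (via 2)
3: 19  (via 10)
Shortest route: 7–5–12–9–10–3 = 19 s.

19 s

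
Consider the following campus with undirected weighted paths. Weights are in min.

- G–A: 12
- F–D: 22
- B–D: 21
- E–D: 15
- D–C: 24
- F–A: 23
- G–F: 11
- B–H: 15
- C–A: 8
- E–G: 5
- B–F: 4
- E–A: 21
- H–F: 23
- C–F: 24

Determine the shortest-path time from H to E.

Compare a few routes:
H–B–D–E: 15+21+15 = 51
H–B–F–G–E: 15+4+11+5 = 35
H–F–G–E: 23+11+5 = 39
The minimum is 35 min via H–B–F–G–E.

35 min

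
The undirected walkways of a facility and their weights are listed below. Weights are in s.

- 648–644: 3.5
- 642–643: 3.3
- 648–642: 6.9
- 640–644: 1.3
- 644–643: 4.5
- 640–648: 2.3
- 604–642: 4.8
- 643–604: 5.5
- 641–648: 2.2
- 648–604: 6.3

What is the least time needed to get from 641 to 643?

Shortest distances from 641:
641: 0
648: 2.2  (via 641)
640: 4.5  (via 648)
644: 5.7  (via 648)
604: 8.5  (via 648)
642: 9.1  (via 648)
643: 10.2  (via 644)
Shortest route: 641 → 648 → 644 → 643 = 10.2 s.

10.2 s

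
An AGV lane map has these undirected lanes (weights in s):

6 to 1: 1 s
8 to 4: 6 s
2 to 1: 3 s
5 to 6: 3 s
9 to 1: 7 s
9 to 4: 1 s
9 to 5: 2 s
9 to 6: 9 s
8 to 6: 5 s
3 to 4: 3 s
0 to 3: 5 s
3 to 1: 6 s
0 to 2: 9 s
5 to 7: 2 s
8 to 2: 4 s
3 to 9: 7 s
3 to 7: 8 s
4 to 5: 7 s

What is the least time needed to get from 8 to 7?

Compare a few routes:
8–6–5–7: 5+3+2 = 10
8–2–1–6–5–7: 4+3+1+3+2 = 13
8–4–9–5–7: 6+1+2+2 = 11
The minimum is 10 s via 8–6–5–7.

10 s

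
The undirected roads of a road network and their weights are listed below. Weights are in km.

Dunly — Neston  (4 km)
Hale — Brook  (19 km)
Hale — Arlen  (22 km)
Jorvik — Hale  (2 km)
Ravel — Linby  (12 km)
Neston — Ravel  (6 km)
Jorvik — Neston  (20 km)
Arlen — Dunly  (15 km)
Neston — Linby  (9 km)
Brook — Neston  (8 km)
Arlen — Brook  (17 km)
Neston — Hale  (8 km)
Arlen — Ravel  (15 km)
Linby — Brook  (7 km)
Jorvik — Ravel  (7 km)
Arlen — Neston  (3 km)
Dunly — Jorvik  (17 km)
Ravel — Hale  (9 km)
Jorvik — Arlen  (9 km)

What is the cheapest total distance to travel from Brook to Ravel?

Candidate routes:
Brook → Linby → Ravel: 7+12 = 19
Brook → Neston → Ravel: 8+6 = 14
Cheapest is Brook → Neston → Ravel at 14 km.

14 km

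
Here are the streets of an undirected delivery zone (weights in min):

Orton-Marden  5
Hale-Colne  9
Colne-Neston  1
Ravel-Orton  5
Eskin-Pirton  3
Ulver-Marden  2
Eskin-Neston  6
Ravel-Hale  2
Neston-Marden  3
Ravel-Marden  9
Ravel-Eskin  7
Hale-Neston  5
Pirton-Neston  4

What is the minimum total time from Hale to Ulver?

10 min

Running Dijkstra from Hale:
Hale: 0
Ravel: 2  (via Hale)
Neston: 5  (via Hale)
Colne: 6  (via Neston)
Orton: 7  (via Ravel)
Marden: 8  (via Neston)
Pirton: 9  (via Neston)
Eskin: 9  (via Ravel)
Ulver: 10  (via Marden)
Shortest route: Hale–Neston–Marden–Ulver = 10 min.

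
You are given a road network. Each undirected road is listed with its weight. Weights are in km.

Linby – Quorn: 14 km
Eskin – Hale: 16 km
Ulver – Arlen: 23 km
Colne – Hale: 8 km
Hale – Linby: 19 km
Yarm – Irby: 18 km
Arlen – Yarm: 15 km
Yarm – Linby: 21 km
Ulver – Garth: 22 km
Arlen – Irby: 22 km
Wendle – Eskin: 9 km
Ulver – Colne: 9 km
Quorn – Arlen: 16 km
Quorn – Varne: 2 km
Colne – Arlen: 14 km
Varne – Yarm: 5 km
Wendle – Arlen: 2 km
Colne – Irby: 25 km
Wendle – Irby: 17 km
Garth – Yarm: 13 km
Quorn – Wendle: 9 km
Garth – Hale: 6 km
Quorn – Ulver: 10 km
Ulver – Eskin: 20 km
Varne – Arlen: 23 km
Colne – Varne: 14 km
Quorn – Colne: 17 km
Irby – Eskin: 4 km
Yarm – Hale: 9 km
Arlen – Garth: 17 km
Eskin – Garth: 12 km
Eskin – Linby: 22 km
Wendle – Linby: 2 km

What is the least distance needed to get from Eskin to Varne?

20 km

Enumerating some paths:
Eskin → Wendle → Quorn → Varne: 9+9+2 = 20
Eskin → Irby → Yarm → Varne: 4+18+5 = 27
Eskin → Wendle → Linby → Quorn → Varne: 9+2+14+2 = 27
Cheapest is Eskin → Wendle → Quorn → Varne at 20 km.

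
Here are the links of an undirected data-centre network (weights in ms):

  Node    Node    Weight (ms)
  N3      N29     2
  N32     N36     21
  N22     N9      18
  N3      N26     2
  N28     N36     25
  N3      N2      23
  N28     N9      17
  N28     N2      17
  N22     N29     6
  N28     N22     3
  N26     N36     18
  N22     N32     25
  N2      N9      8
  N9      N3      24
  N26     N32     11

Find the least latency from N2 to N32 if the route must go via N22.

41 ms

Best N2 to N22: N2 → N28 → N22 costing 20
Shortest N22→N32: N22 → N29 → N3 → N26 → N32 = 21
Total via N22: 20 + 21 = 41 ms.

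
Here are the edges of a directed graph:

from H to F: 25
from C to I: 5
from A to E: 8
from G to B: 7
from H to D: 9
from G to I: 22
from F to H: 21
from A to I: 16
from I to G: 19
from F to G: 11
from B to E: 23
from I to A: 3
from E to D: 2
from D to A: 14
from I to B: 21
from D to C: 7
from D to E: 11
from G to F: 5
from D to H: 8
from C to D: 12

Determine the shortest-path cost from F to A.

Enumerating some paths:
F–H–D–A: 21+9+14 = 44
F–H–D–C–I–A: 21+9+7+5+3 = 45
F–G–I–A: 11+22+3 = 36
Cheapest is F–G–I–A at 36.

36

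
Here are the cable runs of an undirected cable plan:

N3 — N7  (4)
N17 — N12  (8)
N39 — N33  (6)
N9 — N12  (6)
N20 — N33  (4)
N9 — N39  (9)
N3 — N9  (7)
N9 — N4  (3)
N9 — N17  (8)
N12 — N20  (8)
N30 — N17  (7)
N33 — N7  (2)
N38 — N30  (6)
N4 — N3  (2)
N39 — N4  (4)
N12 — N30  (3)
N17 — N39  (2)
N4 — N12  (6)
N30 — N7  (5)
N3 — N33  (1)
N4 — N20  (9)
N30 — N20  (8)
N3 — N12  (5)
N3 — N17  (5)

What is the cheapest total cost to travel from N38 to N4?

Enumerating some paths:
N38 - N30 - N12 - N4: 6+3+6 = 15
N38 - N30 - N7 - N33 - N3 - N4: 6+5+2+1+2 = 16
N38 - N30 - N12 - N3 - N4: 6+3+5+2 = 16
N38 - N30 - N7 - N3 - N4: 6+5+4+2 = 17
The minimum is 15 via N38 - N30 - N12 - N4.

15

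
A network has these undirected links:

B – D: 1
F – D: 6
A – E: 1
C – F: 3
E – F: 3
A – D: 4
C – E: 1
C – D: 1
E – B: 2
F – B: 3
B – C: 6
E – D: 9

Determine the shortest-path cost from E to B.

2

Enumerating some paths:
E → B: 2 = 2
E → C → D → B: 1+1+1 = 3
Cheapest is E → B at 2.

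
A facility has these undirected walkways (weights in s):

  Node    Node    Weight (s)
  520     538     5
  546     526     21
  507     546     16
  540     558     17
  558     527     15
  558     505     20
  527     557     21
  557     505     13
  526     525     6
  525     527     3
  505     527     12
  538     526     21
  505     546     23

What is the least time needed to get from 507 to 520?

Compare a few routes:
507–546–505–558–527–525–526–538–520: 16+23+20+15+3+6+21+5 = 109
507–546–505–527–525–526–538–520: 16+23+12+3+6+21+5 = 86
507–546–526–538–520: 16+21+21+5 = 63
507–546–505–557–527–525–526–538–520: 16+23+13+21+3+6+21+5 = 108
Cheapest is 507–546–526–538–520 at 63 s.

63 s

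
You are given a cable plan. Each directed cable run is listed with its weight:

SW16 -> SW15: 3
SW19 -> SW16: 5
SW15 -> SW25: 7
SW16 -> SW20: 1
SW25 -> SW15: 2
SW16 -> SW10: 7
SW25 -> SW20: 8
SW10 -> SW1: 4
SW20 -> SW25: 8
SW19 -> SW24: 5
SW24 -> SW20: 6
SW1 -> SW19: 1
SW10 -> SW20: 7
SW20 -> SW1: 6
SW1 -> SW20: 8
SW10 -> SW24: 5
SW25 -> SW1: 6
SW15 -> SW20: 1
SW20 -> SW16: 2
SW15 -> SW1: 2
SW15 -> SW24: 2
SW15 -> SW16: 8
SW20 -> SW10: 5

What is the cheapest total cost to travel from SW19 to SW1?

Shortest distances from SW19:
SW19: 0
SW16: 5  (via SW19)
SW24: 5  (via SW19)
SW20: 6  (via SW16)
SW15: 8  (via SW16)
SW1: 10  (via SW15)
Shortest route: SW19 → SW16 → SW15 → SW1 = 10.

10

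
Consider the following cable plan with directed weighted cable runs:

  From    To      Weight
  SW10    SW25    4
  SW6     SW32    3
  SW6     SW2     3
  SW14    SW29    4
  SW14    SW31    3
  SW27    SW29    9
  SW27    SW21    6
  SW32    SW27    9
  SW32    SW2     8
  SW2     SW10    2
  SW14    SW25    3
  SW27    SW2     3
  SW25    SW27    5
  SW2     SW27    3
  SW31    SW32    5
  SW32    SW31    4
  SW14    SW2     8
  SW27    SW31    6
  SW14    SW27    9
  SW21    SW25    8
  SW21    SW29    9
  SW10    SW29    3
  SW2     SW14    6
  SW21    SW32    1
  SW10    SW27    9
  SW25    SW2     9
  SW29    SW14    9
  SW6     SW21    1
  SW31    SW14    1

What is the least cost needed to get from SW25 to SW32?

12

Compare a few routes:
SW25–SW27–SW31–SW32: 5+6+5 = 16
SW25–SW2–SW27–SW21–SW32: 9+3+6+1 = 19
SW25–SW27–SW21–SW32: 5+6+1 = 12
SW25–SW27–SW2–SW14–SW31–SW32: 5+3+6+3+5 = 22
The minimum is 12 via SW25–SW27–SW21–SW32.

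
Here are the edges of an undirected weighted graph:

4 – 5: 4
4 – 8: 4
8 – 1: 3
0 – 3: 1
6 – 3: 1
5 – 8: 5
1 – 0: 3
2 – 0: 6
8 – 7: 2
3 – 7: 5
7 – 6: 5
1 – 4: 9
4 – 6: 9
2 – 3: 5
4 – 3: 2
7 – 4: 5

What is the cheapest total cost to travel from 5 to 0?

Running Dijkstra from 5:
5: 0
4: 4  (via 5)
8: 5  (via 5)
3: 6  (via 4)
0: 7  (via 3)
Shortest route: 5–4–3–0 = 7.

7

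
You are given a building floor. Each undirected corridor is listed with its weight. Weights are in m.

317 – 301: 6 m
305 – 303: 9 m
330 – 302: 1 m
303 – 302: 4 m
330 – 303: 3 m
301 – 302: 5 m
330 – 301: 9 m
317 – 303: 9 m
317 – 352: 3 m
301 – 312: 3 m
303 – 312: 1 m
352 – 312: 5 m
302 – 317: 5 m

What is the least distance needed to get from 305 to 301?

Running Dijkstra from 305:
305: 0
303: 9  (via 305)
312: 10  (via 303)
330: 12  (via 303)
301: 13  (via 312)
Shortest route: 305 → 303 → 312 → 301 = 13 m.

13 m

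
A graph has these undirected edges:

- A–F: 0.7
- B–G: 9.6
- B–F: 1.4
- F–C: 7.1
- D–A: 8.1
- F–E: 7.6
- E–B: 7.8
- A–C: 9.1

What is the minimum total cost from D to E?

Enumerating some paths:
D → A → F → B → E: 8.1+0.7+1.4+7.8 = 18
D → A → F → E: 8.1+0.7+7.6 = 16.4
D → A → C → F → E: 8.1+9.1+7.1+7.6 = 31.9
The minimum is 16.4 via D → A → F → E.

16.4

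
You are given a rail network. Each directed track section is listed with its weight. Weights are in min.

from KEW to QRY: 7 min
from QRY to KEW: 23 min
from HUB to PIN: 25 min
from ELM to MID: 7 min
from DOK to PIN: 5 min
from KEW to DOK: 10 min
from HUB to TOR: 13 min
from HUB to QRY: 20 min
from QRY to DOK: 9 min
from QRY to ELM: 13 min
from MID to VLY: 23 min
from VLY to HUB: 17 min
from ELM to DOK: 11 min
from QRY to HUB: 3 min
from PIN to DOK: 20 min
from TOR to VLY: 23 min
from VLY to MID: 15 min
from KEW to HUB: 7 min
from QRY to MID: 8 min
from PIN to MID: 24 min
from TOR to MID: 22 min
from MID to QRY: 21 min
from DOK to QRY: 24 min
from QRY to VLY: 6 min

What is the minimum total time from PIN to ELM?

57 min

Settle nodes by increasing distance from PIN:
PIN: 0
DOK: 20  (via PIN)
MID: 24  (via PIN)
QRY: 44  (via DOK)
VLY: 47  (via MID)
HUB: 47  (via QRY)
ELM: 57  (via QRY)
Shortest route: PIN → DOK → QRY → ELM = 57 min.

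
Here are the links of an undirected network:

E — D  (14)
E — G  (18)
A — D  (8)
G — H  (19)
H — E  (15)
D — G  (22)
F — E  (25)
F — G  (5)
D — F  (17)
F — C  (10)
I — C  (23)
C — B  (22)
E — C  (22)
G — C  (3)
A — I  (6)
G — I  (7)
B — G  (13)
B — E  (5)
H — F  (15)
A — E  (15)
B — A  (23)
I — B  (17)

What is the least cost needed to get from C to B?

Settle nodes by increasing distance from C:
C: 0
G: 3  (via C)
F: 8  (via G)
I: 10  (via G)
A: 16  (via I)
B: 16  (via G)
Shortest route: C → G → B = 16.

16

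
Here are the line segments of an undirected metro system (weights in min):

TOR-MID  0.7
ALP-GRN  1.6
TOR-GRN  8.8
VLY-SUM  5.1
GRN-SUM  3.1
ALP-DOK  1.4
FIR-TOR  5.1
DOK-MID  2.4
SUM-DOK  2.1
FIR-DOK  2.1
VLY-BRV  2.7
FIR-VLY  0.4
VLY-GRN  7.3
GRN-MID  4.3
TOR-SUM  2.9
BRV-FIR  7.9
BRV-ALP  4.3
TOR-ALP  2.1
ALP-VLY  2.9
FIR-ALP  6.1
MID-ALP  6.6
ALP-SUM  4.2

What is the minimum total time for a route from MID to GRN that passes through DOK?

Shortest MID→DOK: MID–DOK = 2.4
Best DOK to GRN: DOK–ALP–GRN costing 3
Total via DOK: 2.4 + 3 = 5.4 min.

5.4 min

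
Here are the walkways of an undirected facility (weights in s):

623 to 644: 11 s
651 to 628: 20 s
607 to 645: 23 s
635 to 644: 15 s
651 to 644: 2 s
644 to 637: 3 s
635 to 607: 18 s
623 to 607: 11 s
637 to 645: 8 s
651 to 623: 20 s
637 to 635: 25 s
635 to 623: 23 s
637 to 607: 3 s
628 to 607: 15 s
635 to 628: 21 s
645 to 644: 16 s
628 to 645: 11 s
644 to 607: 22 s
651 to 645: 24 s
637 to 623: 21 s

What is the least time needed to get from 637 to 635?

Enumerating some paths:
637 → 607 → 635: 3+18 = 21
637 → 644 → 623 → 635: 3+11+23 = 37
637 → 644 → 635: 3+15 = 18
637 → 635: 25 = 25
The minimum is 18 s via 637 → 644 → 635.

18 s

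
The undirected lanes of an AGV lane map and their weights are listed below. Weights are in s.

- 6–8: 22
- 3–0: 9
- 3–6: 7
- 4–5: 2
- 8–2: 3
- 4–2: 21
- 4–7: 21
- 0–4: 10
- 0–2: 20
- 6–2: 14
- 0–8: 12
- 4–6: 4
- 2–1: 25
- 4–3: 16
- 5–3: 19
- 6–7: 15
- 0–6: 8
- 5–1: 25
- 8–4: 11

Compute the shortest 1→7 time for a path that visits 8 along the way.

58 s

Shortest 1→8: 1 → 2 → 8 = 28
Shortest 8→7: 8 → 4 → 6 → 7 = 30
Total via 8: 28 + 30 = 58 s.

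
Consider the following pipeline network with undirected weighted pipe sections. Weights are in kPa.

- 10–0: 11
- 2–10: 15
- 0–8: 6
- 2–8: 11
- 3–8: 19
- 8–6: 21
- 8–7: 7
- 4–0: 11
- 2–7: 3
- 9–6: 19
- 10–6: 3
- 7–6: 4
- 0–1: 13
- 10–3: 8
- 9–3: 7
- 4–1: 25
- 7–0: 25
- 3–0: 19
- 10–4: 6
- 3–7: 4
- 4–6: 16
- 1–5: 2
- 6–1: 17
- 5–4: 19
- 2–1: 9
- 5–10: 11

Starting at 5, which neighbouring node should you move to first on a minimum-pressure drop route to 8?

Compare a few routes:
5 - 1 - 2 - 7 - 8: 2+9+3+7 = 21
5 - 10 - 6 - 7 - 8: 11+3+4+7 = 25
5 - 1 - 2 - 8: 2+9+11 = 22
The minimum is 21 kPa via 5 - 1 - 2 - 7 - 8.
So from 5 the first move is to 1.

1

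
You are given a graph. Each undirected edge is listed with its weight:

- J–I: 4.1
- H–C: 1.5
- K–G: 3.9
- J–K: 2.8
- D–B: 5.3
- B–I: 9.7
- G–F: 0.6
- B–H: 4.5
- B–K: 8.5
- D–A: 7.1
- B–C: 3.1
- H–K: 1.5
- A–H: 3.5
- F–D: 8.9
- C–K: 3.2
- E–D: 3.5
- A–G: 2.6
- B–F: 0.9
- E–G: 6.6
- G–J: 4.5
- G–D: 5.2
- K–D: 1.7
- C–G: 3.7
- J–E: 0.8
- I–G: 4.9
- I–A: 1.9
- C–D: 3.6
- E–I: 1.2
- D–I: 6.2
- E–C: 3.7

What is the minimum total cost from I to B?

Enumerating some paths:
I–A–G–F–B: 1.9+2.6+0.6+0.9 = 6
I–G–F–B: 4.9+0.6+0.9 = 6.4
The minimum is 6 via I–A–G–F–B.

6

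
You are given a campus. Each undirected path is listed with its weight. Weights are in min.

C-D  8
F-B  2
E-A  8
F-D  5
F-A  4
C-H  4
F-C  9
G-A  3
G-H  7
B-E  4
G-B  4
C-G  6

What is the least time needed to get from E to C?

Shortest distances from E:
E: 0
B: 4  (via E)
F: 6  (via B)
A: 8  (via E)
G: 8  (via B)
D: 11  (via F)
C: 14  (via G)
Shortest route: E–B–G–C = 14 min.

14 min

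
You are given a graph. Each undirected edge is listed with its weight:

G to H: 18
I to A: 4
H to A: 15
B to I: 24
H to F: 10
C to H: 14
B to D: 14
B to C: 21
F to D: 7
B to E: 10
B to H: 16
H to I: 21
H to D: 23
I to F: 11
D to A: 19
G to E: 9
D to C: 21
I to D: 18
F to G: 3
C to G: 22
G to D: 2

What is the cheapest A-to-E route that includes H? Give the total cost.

37

Best A to H: A–H costing 15
Shortest H→E: H–F–G–E = 22
Total via H: 15 + 22 = 37.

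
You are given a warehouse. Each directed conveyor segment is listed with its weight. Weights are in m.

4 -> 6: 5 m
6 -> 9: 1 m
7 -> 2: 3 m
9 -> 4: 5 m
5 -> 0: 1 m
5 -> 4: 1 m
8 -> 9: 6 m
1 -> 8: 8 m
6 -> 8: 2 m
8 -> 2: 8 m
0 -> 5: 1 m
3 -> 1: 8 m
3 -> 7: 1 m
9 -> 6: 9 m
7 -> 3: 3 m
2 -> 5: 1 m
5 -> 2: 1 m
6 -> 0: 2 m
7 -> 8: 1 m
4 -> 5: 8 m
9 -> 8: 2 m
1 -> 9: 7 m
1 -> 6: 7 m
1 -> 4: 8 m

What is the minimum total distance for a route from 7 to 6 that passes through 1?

18 m

Shortest 7→1: 7–3–1 = 11
Shortest 1→6: 1–6 = 7
Total via 1: 11 + 7 = 18 m.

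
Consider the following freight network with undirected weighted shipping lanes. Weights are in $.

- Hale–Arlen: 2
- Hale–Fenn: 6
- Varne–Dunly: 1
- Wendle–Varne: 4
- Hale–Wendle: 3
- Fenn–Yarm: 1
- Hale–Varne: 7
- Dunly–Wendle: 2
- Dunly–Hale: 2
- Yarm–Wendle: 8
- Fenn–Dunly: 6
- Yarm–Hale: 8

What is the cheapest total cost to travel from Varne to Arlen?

$5

Settle nodes by increasing distance from Varne:
Varne: 0
Dunly: 1  (via Varne)
Wendle: 3  (via Dunly)
Hale: 3  (via Dunly)
Arlen: 5  (via Hale)
Shortest route: Varne–Dunly–Hale–Arlen = $5.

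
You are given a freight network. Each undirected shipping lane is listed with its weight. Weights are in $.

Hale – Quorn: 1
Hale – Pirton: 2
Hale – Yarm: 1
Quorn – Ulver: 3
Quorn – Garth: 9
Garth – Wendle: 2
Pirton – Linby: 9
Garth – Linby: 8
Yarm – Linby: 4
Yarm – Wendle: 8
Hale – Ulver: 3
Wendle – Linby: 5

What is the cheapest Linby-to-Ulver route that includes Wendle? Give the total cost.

Shortest Linby→Wendle: Linby → Wendle = 5
Best Wendle to Ulver: Wendle → Yarm → Hale → Ulver costing 12
Total via Wendle: 5 + 12 = $17.

$17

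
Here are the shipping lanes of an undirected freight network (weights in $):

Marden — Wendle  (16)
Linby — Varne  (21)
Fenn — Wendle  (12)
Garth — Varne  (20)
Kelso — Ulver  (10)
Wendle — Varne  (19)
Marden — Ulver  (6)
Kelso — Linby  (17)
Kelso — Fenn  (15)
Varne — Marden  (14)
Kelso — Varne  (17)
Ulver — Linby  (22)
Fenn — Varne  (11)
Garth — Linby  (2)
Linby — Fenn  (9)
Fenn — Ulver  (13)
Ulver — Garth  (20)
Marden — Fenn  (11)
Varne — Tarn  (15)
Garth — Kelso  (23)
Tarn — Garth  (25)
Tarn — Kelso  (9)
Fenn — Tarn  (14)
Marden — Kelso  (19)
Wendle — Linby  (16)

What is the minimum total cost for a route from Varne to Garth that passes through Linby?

$22

Shortest Varne→Linby: Varne → Fenn → Linby = 20
Shortest Linby→Garth: Linby → Garth = 2
Total via Linby: 20 + 2 = $22.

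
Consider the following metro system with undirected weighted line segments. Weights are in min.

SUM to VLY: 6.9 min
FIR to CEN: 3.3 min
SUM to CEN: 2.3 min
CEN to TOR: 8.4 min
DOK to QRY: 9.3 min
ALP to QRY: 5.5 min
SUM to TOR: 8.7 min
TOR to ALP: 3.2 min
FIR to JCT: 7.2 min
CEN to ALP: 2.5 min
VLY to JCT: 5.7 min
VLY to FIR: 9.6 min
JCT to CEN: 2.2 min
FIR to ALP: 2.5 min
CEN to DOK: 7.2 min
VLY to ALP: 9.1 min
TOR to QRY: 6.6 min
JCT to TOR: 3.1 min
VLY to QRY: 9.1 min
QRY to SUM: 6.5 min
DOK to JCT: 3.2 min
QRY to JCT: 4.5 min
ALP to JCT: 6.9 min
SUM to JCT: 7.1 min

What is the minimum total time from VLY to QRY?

Compare a few routes:
VLY → JCT → QRY: 5.7+4.5 = 10.2
VLY → QRY: 9.1 = 9.1
VLY → SUM → QRY: 6.9+6.5 = 13.4
The minimum is 9.1 min via VLY → QRY.

9.1 min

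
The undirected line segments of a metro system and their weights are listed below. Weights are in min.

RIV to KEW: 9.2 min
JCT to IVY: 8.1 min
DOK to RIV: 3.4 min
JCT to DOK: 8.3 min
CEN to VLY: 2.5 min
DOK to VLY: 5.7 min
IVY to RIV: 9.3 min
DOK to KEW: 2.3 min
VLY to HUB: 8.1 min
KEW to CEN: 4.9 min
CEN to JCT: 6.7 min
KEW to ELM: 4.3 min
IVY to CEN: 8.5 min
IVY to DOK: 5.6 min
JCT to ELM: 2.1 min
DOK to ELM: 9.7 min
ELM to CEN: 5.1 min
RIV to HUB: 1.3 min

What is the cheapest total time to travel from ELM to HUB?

Running Dijkstra from ELM:
ELM: 0
JCT: 2.1  (via ELM)
KEW: 4.3  (via ELM)
CEN: 5.1  (via ELM)
DOK: 6.6  (via KEW)
VLY: 7.6  (via CEN)
RIV: 10  (via DOK)
IVY: 10.2  (via JCT)
HUB: 11.3  (via RIV)
Shortest route: ELM → KEW → DOK → RIV → HUB = 11.3 min.

11.3 min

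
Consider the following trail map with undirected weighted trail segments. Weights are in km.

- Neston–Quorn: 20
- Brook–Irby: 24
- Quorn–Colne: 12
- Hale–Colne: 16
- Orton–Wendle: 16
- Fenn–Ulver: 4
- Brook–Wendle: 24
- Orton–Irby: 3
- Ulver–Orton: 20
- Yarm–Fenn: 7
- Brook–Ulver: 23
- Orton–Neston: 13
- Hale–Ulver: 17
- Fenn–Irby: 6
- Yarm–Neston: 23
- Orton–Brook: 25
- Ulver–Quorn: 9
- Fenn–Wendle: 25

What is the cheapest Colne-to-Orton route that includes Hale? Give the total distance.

46 km

Best Colne to Hale: Colne → Hale costing 16
Shortest Hale→Orton: Hale → Ulver → Fenn → Irby → Orton = 30
Total via Hale: 16 + 30 = 46 km.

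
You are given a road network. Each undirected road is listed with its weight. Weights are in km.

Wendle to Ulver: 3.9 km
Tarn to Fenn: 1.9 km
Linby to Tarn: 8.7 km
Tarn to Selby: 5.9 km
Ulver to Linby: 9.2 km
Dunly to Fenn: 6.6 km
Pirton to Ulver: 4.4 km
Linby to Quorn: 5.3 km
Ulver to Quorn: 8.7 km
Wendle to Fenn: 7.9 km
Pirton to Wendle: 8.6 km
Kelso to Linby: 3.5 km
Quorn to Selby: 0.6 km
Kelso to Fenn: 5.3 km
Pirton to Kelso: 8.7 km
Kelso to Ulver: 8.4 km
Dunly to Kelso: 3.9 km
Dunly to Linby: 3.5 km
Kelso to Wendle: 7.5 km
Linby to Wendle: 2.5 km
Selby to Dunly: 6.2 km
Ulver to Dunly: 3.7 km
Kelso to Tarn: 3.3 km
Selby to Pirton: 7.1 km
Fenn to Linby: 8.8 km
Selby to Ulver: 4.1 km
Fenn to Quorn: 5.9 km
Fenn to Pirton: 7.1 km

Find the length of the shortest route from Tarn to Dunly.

7.2 km

Compare a few routes:
Tarn → Kelso → Linby → Dunly: 3.3+3.5+3.5 = 10.3
Tarn → Fenn → Dunly: 1.9+6.6 = 8.5
Tarn → Kelso → Dunly: 3.3+3.9 = 7.2
Tarn → Fenn → Kelso → Dunly: 1.9+5.3+3.9 = 11.1
The minimum is 7.2 km via Tarn → Kelso → Dunly.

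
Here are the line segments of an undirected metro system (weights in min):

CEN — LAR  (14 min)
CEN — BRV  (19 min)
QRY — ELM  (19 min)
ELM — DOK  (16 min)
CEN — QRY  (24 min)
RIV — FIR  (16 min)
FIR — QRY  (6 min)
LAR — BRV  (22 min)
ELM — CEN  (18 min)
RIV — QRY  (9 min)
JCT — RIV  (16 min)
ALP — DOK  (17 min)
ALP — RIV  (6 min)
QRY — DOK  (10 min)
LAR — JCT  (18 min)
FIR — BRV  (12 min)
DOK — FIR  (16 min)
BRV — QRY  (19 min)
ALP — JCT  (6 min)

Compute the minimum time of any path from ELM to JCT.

39 min

Enumerating some paths:
ELM - DOK - ALP - JCT: 16+17+6 = 39
ELM - QRY - RIV - JCT: 19+9+16 = 44
ELM - QRY - RIV - ALP - JCT: 19+9+6+6 = 40
Cheapest is ELM - DOK - ALP - JCT at 39 min.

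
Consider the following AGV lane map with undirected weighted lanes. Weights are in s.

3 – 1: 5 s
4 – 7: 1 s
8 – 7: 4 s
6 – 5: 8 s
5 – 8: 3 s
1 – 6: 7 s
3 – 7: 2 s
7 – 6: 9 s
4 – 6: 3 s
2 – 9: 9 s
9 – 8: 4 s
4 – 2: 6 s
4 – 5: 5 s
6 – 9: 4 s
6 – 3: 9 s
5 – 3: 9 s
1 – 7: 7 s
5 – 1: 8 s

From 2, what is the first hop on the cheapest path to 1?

Compare a few routes:
2 - 4 - 6 - 1: 6+3+7 = 16
2 - 4 - 7 - 1: 6+1+7 = 14
Cheapest is 2 - 4 - 7 - 1 at 14 s.
So from 2 the first move is to 4.

4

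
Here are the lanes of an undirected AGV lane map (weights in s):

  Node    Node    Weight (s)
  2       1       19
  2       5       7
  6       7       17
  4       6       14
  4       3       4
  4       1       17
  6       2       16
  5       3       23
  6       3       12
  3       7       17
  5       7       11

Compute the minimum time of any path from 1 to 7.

Running Dijkstra from 1:
1: 0
4: 17  (via 1)
2: 19  (via 1)
3: 21  (via 4)
5: 26  (via 2)
6: 31  (via 4)
7: 37  (via 5)
Shortest route: 1 → 2 → 5 → 7 = 37 s.

37 s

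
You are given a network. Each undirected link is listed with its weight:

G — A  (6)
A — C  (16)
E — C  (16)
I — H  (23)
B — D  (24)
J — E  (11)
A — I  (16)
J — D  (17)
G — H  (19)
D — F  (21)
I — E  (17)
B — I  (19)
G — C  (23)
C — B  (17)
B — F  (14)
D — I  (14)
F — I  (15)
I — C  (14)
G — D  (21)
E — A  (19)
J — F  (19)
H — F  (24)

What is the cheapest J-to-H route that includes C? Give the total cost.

64

Shortest J→C: J → E → C = 27
Shortest C→H: C → I → H = 37
Total via C: 27 + 37 = 64.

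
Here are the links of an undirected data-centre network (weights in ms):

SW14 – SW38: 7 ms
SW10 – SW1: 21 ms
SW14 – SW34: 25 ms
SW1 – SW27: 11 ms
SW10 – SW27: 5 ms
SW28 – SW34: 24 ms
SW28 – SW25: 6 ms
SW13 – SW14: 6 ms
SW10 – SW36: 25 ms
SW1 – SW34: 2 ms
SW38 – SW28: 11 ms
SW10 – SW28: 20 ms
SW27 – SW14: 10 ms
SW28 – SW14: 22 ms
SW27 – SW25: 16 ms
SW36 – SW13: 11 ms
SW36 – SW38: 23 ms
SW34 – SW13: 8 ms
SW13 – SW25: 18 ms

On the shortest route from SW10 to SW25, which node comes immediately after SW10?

SW27

Compare a few routes:
SW10 - SW27 - SW25: 5+16 = 21
SW10 - SW28 - SW25: 20+6 = 26
SW10 - SW27 - SW14 - SW38 - SW28 - SW25: 5+10+7+11+6 = 39
Cheapest is SW10 - SW27 - SW25 at 21 ms.
So from SW10 the first move is to SW27.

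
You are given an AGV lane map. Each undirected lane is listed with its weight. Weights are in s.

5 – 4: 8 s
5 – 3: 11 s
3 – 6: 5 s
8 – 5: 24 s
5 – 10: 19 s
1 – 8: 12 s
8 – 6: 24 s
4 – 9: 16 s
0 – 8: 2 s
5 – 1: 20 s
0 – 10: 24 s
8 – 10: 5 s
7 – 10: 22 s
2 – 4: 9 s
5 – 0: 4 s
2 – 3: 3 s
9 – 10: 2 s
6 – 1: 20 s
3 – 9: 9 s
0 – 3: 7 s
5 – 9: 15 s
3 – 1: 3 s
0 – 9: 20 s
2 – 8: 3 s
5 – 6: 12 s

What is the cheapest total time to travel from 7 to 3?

33 s

Settle nodes by increasing distance from 7:
7: 0
10: 22  (via 7)
9: 24  (via 10)
8: 27  (via 10)
0: 29  (via 8)
2: 30  (via 8)
3: 33  (via 9)
Shortest route: 7–10–9–3 = 33 s.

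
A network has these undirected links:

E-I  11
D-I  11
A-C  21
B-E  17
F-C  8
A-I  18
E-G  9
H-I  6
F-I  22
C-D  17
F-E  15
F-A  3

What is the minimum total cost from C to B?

40

Enumerating some paths:
C - A - F - E - B: 21+3+15+17 = 56
C - D - I - E - B: 17+11+11+17 = 56
C - F - E - B: 8+15+17 = 40
The minimum is 40 via C - F - E - B.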